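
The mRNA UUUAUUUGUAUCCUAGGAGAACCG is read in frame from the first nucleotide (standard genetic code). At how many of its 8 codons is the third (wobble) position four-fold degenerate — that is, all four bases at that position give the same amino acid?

3

Codon 1 UUU (Phe): third position 2-fold.
Codon 2 AUU (Ile): third position 3-fold.
Codon 3 UGU (Cys): third position 2-fold.
Codon 4 AUC (Ile): third position 3-fold.
Codon 5 CUA (Leu): third position 4-fold.
Codon 6 GGA (Gly): third position 4-fold.
Codon 7 GAA (Glu): third position 2-fold.
Codon 8 CCG (Pro): third position 4-fold.
Four-fold degenerate third positions: 3.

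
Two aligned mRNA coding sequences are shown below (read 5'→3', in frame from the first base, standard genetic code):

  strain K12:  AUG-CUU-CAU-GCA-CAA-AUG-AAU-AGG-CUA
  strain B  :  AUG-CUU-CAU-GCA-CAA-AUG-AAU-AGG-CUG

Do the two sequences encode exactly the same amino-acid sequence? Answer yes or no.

Codon 1: AUG Met / AUG Met — identical.
Codon 2: CUU Leu / CUU Leu — identical.
Codon 3: CAU His / CAU His — identical.
Codon 4: GCA Ala / GCA Ala — identical.
Codon 5: CAA Gln / CAA Gln — identical.
Codon 6: AUG Met / AUG Met — identical.
Codon 7: AAU Asn / AAU Asn — identical.
Codon 8: AGG Arg / AGG Arg — identical.
Codon 9: CUA Leu / CUG Leu — synonymous.
Nonsynonymous differences: 0 → same protein.

yes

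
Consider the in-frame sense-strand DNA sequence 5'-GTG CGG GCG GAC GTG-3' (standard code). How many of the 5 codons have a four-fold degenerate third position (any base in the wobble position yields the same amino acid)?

Codon 1 GTG (Val): third position 4-fold.
Codon 2 CGG (Arg): third position 4-fold.
Codon 3 GCG (Ala): third position 4-fold.
Codon 4 GAC (Asp): third position 2-fold.
Codon 5 GTG (Val): third position 4-fold.
Four-fold degenerate third positions: 4.

4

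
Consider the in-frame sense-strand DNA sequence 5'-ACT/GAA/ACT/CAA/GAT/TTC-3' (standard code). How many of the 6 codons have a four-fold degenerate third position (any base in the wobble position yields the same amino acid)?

Codon 1 ACT (Thr): third position 4-fold.
Codon 2 GAA (Glu): third position 2-fold.
Codon 3 ACT (Thr): third position 4-fold.
Codon 4 CAA (Gln): third position 2-fold.
Codon 5 GAT (Asp): third position 2-fold.
Codon 6 TTC (Phe): third position 2-fold.
Four-fold degenerate third positions: 2.

2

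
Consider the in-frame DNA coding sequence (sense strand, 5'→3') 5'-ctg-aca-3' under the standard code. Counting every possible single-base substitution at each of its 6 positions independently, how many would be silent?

7

Codon 1 (CTG, Leu): 4 synonymous substitutions.
Codon 2 (ACA, Thr): 3 synonymous substitutions.
Total: 4 + 3 = 7.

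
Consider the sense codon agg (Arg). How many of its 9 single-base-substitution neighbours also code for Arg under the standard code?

2

Position 1: CGG → 1 synonymous.
Position 2: none → 0 synonymous.
Position 3: AGA → 1 synonymous.
Total: 1 + 0 + 1 = 2.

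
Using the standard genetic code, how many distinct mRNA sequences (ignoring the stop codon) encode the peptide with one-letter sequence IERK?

Ile: 3 codons.
Glu: 2 codons.
Arg: 6 codons.
Lys: 2 codons.
3 × 2 × 6 × 2 = 72.

72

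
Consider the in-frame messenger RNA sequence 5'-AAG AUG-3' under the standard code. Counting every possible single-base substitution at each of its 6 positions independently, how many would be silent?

1

Codon 1 (AAG, Lys): 1 synonymous substitution.
Codon 2 (AUG, Met): 0 synonymous substitutions.
Total: 1 + 0 = 1.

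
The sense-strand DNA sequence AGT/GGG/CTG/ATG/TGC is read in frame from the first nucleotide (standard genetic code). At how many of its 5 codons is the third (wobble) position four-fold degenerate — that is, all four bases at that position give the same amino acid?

2

Codon 1 AGT (Ser): third position 2-fold.
Codon 2 GGG (Gly): third position 4-fold.
Codon 3 CTG (Leu): third position 4-fold.
Codon 4 ATG (Met): third position 1-fold.
Codon 5 TGC (Cys): third position 2-fold.
Four-fold degenerate third positions: 2.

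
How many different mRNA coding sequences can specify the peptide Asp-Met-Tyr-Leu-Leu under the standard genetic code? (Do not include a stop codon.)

144

Asp: 2 codons.
Met: 1 codon.
Tyr: 2 codons.
Leu: 6 codons.
Leu: 6 codons.
2 × 1 × 2 × 6 × 6 = 144.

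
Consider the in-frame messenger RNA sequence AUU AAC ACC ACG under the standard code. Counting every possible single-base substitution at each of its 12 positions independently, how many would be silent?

Codon 1 (AUU, Ile): 2 synonymous substitutions.
Codon 2 (AAC, Asn): 1 synonymous substitution.
Codon 3 (ACC, Thr): 3 synonymous substitutions.
Codon 4 (ACG, Thr): 3 synonymous substitutions.
Total: 2 + 1 + 3 + 3 = 9.

9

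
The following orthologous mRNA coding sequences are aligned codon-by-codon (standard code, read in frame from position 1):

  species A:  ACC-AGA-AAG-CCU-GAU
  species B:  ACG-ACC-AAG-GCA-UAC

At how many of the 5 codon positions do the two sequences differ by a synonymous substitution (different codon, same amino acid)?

1

Codon 1: ACC Thr / ACG Thr — synonymous.
Codon 2: AGA Arg / ACC Thr — nonsynonymous.
Codon 3: AAG Lys / AAG Lys — identical.
Codon 4: CCU Pro / GCA Ala — nonsynonymous.
Codon 5: GAU Asp / UAC Tyr — nonsynonymous.
Synonymous differences: 1.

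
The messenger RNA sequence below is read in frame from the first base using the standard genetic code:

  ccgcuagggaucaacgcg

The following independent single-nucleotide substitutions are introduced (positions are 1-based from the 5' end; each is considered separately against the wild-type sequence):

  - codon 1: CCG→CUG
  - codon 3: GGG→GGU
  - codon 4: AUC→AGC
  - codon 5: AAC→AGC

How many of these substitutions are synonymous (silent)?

Codon 1: CCG (Pro) → CUG (Leu) — missense.
Codon 3: GGG (Gly) → GGU (Gly) — synonymous.
Codon 4: AUC (Ile) → AGC (Ser) — missense.
Codon 5: AAC (Asn) → AGC (Ser) — missense.
Synonymous: 1 of 4.

1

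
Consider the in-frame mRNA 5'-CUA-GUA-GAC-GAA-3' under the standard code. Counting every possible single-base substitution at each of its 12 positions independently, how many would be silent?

Codon 1 (CUA, Leu): 4 synonymous substitutions.
Codon 2 (GUA, Val): 3 synonymous substitutions.
Codon 3 (GAC, Asp): 1 synonymous substitution.
Codon 4 (GAA, Glu): 1 synonymous substitution.
Total: 4 + 3 + 1 + 1 = 9.

9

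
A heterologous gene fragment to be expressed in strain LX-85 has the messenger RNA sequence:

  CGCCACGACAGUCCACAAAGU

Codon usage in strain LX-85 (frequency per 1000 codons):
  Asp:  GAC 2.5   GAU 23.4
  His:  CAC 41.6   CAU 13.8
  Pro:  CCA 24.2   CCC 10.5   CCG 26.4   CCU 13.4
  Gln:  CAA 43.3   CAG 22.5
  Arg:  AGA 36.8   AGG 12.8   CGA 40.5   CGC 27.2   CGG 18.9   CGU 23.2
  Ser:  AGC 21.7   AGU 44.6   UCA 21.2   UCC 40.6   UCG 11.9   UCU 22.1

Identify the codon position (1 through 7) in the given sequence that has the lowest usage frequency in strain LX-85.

3

Codon 1 CGC (Arg): 27.2 per 1000.
Codon 2 CAC (His): 41.6 per 1000.
Codon 3 GAC (Asp): 2.5 per 1000.
Codon 4 AGU (Ser): 44.6 per 1000.
Codon 5 CCA (Pro): 24.2 per 1000.
Codon 6 CAA (Gln): 43.3 per 1000.
Codon 7 AGU (Ser): 44.6 per 1000.
Lowest frequency is 2.5 at codon 3.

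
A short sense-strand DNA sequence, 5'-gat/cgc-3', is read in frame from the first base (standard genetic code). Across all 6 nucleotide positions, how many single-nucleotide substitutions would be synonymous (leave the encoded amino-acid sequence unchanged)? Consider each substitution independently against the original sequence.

Codon 1 (GAT, Asp): 1 synonymous substitution.
Codon 2 (CGC, Arg): 3 synonymous substitutions.
Total: 1 + 3 = 4.

4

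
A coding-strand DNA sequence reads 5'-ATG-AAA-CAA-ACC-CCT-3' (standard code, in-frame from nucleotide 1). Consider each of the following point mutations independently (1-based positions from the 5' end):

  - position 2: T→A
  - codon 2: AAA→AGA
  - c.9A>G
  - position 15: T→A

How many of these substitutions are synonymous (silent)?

2

Codon 1: ATG (Met) → AAG (Lys) — missense.
Codon 2: AAA (Lys) → AGA (Arg) — missense.
Codon 3: CAA (Gln) → CAG (Gln) — synonymous.
Codon 5: CCT (Pro) → CCA (Pro) — synonymous.
Synonymous: 2 of 4.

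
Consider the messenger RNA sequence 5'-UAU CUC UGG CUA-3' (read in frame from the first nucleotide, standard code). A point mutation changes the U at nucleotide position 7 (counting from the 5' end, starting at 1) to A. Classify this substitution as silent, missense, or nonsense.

missense

Position 7 falls in codon 3: UGG → Trp.
After the substitution the codon is AGG → Arg.
Trp ≠ Arg, so this is a missense mutation.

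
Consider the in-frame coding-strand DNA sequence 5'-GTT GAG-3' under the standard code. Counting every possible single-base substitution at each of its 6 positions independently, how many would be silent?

Codon 1 (GTT, Val): 3 synonymous substitutions.
Codon 2 (GAG, Glu): 1 synonymous substitution.
Total: 3 + 1 = 4.

4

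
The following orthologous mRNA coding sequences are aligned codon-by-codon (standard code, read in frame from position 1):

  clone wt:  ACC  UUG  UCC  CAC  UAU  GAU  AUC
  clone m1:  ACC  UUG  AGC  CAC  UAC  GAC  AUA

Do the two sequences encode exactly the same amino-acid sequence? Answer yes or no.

yes

Codon 1: ACC Thr / ACC Thr — identical.
Codon 2: UUG Leu / UUG Leu — identical.
Codon 3: UCC Ser / AGC Ser — synonymous.
Codon 4: CAC His / CAC His — identical.
Codon 5: UAU Tyr / UAC Tyr — synonymous.
Codon 6: GAU Asp / GAC Asp — synonymous.
Codon 7: AUC Ile / AUA Ile — synonymous.
Nonsynonymous differences: 0 → same protein.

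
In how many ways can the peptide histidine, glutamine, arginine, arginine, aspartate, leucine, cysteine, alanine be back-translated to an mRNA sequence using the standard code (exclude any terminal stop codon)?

13824

His: 2 codons.
Gln: 2 codons.
Arg: 6 codons.
Arg: 6 codons.
Asp: 2 codons.
Leu: 6 codons.
Cys: 2 codons.
Ala: 4 codons.
2 × 2 × 6 × 6 × 2 × 6 × 2 × 4 = 13824.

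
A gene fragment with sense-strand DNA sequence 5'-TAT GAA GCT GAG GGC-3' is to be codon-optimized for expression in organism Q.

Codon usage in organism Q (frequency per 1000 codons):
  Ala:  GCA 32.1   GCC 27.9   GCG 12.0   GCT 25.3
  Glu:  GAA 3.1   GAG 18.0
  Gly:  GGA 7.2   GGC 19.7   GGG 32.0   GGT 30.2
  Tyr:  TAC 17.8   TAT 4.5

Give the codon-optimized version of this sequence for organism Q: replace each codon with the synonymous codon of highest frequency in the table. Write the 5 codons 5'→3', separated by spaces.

TAC GAG GCA GAG GGG

Codon 1 (Tyr): best is TAC at 17.8.
Codon 2 (Glu): best is GAG at 18.0.
Codon 3 (Ala): best is GCA at 32.1.
Codon 4 (Glu): best is GAG at 18.0.
Codon 5 (Gly): best is GGG at 32.0.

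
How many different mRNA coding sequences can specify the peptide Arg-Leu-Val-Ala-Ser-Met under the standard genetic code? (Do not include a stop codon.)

Arg: 6 codons.
Leu: 6 codons.
Val: 4 codons.
Ala: 4 codons.
Ser: 6 codons.
Met: 1 codon.
6 × 6 × 4 × 4 × 6 × 1 = 3456.

3456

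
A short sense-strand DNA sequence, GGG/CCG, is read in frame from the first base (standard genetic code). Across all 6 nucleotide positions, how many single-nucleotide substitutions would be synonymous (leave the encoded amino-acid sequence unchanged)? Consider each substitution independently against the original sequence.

6

Codon 1 (GGG, Gly): 3 synonymous substitutions.
Codon 2 (CCG, Pro): 3 synonymous substitutions.
Total: 3 + 3 = 6.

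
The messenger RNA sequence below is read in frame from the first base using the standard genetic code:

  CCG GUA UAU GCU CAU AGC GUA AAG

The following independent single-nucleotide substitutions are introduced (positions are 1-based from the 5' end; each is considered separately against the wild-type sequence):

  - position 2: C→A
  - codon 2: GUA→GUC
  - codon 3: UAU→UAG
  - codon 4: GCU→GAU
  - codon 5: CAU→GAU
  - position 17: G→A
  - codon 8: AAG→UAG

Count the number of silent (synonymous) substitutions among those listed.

Codon 1: CCG (Pro) → CAG (Gln) — missense.
Codon 2: GUA (Val) → GUC (Val) — synonymous.
Codon 3: UAU (Tyr) → UAG (Stop) — nonsense.
Codon 4: GCU (Ala) → GAU (Asp) — missense.
Codon 5: CAU (His) → GAU (Asp) — missense.
Codon 6: AGC (Ser) → AAC (Asn) — missense.
Codon 8: AAG (Lys) → UAG (Stop) — nonsense.
Synonymous: 1 of 7.

1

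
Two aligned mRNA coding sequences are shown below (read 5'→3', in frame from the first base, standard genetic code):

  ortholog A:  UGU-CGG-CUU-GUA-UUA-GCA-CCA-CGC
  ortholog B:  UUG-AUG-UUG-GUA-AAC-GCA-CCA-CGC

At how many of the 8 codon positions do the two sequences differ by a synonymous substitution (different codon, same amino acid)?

Codon 1: UGU Cys / UUG Leu — nonsynonymous.
Codon 2: CGG Arg / AUG Met — nonsynonymous.
Codon 3: CUU Leu / UUG Leu — synonymous.
Codon 4: GUA Val / GUA Val — identical.
Codon 5: UUA Leu / AAC Asn — nonsynonymous.
Codon 6: GCA Ala / GCA Ala — identical.
Codon 7: CCA Pro / CCA Pro — identical.
Codon 8: CGC Arg / CGC Arg — identical.
Synonymous differences: 1.

1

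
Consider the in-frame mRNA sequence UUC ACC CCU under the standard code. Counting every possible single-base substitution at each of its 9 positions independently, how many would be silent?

Codon 1 (UUC, Phe): 1 synonymous substitution.
Codon 2 (ACC, Thr): 3 synonymous substitutions.
Codon 3 (CCU, Pro): 3 synonymous substitutions.
Total: 1 + 3 + 3 = 7.

7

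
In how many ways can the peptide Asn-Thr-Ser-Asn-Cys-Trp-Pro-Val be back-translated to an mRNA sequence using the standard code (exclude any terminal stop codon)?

Asn: 2 codons.
Thr: 4 codons.
Ser: 6 codons.
Asn: 2 codons.
Cys: 2 codons.
Trp: 1 codon.
Pro: 4 codons.
Val: 4 codons.
2 × 4 × 6 × 2 × 2 × 1 × 4 × 4 = 3072.

3072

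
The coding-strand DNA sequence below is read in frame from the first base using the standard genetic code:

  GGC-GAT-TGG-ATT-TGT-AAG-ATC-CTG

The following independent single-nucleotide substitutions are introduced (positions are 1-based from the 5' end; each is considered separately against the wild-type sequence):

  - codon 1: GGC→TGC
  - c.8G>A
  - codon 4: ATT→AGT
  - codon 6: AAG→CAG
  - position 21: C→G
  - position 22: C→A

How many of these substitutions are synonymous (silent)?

Codon 1: GGC (Gly) → TGC (Cys) — missense.
Codon 3: TGG (Trp) → TAG (Stop) — nonsense.
Codon 4: ATT (Ile) → AGT (Ser) — missense.
Codon 6: AAG (Lys) → CAG (Gln) — missense.
Codon 7: ATC (Ile) → ATG (Met) — missense.
Codon 8: CTG (Leu) → ATG (Met) — missense.
Synonymous: 0 of 6.

0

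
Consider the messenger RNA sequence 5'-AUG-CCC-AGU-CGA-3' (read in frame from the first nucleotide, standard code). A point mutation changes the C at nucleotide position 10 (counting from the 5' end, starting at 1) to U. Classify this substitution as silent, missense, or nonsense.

Position 10 falls in codon 4: CGA → Arg.
After the substitution the codon is UGA → Stop.
The new codon is a stop codon, so this is a nonsense mutation.

nonsense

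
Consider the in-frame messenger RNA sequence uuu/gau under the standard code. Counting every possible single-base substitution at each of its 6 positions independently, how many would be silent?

Codon 1 (UUU, Phe): 1 synonymous substitution.
Codon 2 (GAU, Asp): 1 synonymous substitution.
Total: 1 + 1 = 2.

2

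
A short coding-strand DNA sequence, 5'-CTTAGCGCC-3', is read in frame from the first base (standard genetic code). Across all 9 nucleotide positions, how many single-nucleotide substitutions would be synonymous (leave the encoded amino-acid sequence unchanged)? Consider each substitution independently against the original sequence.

7

Codon 1 (CTT, Leu): 3 synonymous substitutions.
Codon 2 (AGC, Ser): 1 synonymous substitution.
Codon 3 (GCC, Ala): 3 synonymous substitutions.
Total: 3 + 1 + 3 = 7.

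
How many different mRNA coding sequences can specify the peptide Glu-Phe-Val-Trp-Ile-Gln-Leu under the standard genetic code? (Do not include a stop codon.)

576

Glu: 2 codons.
Phe: 2 codons.
Val: 4 codons.
Trp: 1 codon.
Ile: 3 codons.
Gln: 2 codons.
Leu: 6 codons.
2 × 2 × 4 × 1 × 3 × 2 × 6 = 576.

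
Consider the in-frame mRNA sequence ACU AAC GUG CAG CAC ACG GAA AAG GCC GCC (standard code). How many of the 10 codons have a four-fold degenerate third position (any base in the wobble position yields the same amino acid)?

Codon 1 ACU (Thr): third position 4-fold.
Codon 2 AAC (Asn): third position 2-fold.
Codon 3 GUG (Val): third position 4-fold.
Codon 4 CAG (Gln): third position 2-fold.
Codon 5 CAC (His): third position 2-fold.
Codon 6 ACG (Thr): third position 4-fold.
Codon 7 GAA (Glu): third position 2-fold.
Codon 8 AAG (Lys): third position 2-fold.
Codon 9 GCC (Ala): third position 4-fold.
Codon 10 GCC (Ala): third position 4-fold.
Four-fold degenerate third positions: 5.

5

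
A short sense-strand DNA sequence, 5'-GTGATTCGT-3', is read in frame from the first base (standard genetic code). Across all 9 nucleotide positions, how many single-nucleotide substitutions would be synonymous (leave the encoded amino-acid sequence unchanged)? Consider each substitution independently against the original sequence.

Codon 1 (GTG, Val): 3 synonymous substitutions.
Codon 2 (ATT, Ile): 2 synonymous substitutions.
Codon 3 (CGT, Arg): 3 synonymous substitutions.
Total: 3 + 2 + 3 = 8.

8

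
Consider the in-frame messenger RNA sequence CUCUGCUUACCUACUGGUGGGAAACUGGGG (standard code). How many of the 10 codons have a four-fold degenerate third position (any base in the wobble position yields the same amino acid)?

7

Codon 1 CUC (Leu): third position 4-fold.
Codon 2 UGC (Cys): third position 2-fold.
Codon 3 UUA (Leu): third position 2-fold.
Codon 4 CCU (Pro): third position 4-fold.
Codon 5 ACU (Thr): third position 4-fold.
Codon 6 GGU (Gly): third position 4-fold.
Codon 7 GGG (Gly): third position 4-fold.
Codon 8 AAA (Lys): third position 2-fold.
Codon 9 CUG (Leu): third position 4-fold.
Codon 10 GGG (Gly): third position 4-fold.
Four-fold degenerate third positions: 7.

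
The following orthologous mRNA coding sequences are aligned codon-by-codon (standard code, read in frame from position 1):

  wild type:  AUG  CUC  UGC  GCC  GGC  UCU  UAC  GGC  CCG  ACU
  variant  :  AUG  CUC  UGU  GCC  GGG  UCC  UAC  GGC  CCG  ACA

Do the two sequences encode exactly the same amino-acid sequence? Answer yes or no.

yes

Codon 1: AUG Met / AUG Met — identical.
Codon 2: CUC Leu / CUC Leu — identical.
Codon 3: UGC Cys / UGU Cys — synonymous.
Codon 4: GCC Ala / GCC Ala — identical.
Codon 5: GGC Gly / GGG Gly — synonymous.
Codon 6: UCU Ser / UCC Ser — synonymous.
Codon 7: UAC Tyr / UAC Tyr — identical.
Codon 8: GGC Gly / GGC Gly — identical.
Codon 9: CCG Pro / CCG Pro — identical.
Codon 10: ACU Thr / ACA Thr — synonymous.
Nonsynonymous differences: 0 → same protein.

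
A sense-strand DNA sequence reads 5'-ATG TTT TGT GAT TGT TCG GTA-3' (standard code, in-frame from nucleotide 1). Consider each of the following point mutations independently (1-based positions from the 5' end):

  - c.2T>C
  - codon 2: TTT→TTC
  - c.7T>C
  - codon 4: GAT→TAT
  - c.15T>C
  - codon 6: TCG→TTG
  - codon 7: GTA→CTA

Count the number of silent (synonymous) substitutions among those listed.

Codon 1: ATG (Met) → ACG (Thr) — missense.
Codon 2: TTT (Phe) → TTC (Phe) — synonymous.
Codon 3: TGT (Cys) → CGT (Arg) — missense.
Codon 4: GAT (Asp) → TAT (Tyr) — missense.
Codon 5: TGT (Cys) → TGC (Cys) — synonymous.
Codon 6: TCG (Ser) → TTG (Leu) — missense.
Codon 7: GTA (Val) → CTA (Leu) — missense.
Synonymous: 2 of 7.

2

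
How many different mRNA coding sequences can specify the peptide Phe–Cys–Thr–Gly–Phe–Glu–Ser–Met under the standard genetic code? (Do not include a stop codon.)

1536

Phe: 2 codons.
Cys: 2 codons.
Thr: 4 codons.
Gly: 4 codons.
Phe: 2 codons.
Glu: 2 codons.
Ser: 6 codons.
Met: 1 codon.
2 × 2 × 4 × 4 × 2 × 2 × 6 × 1 = 1536.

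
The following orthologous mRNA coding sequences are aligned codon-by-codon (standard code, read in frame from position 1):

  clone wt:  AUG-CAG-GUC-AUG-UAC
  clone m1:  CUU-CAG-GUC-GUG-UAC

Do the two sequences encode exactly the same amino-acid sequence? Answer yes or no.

no

Codon 1: AUG Met / CUU Leu — nonsynonymous.
Codon 2: CAG Gln / CAG Gln — identical.
Codon 3: GUC Val / GUC Val — identical.
Codon 4: AUG Met / GUG Val — nonsynonymous.
Codon 5: UAC Tyr / UAC Tyr — identical.
Nonsynonymous differences: 2 → different protein.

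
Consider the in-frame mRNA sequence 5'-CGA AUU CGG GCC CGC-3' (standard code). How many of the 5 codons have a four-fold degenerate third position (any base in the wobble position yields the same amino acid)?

4

Codon 1 CGA (Arg): third position 4-fold.
Codon 2 AUU (Ile): third position 3-fold.
Codon 3 CGG (Arg): third position 4-fold.
Codon 4 GCC (Ala): third position 4-fold.
Codon 5 CGC (Arg): third position 4-fold.
Four-fold degenerate third positions: 4.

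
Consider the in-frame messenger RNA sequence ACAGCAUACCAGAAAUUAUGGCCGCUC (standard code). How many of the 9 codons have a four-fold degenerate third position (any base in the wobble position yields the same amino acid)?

4

Codon 1 ACA (Thr): third position 4-fold.
Codon 2 GCA (Ala): third position 4-fold.
Codon 3 UAC (Tyr): third position 2-fold.
Codon 4 CAG (Gln): third position 2-fold.
Codon 5 AAA (Lys): third position 2-fold.
Codon 6 UUA (Leu): third position 2-fold.
Codon 7 UGG (Trp): third position 1-fold.
Codon 8 CCG (Pro): third position 4-fold.
Codon 9 CUC (Leu): third position 4-fold.
Four-fold degenerate third positions: 4.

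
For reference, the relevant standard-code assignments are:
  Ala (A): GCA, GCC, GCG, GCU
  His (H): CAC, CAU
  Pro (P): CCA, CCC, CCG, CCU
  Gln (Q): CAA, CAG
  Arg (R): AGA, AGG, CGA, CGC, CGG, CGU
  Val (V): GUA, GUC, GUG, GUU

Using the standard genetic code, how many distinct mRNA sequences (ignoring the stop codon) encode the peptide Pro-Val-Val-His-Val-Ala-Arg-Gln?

Pro: 4 codons.
Val: 4 codons.
Val: 4 codons.
His: 2 codons.
Val: 4 codons.
Ala: 4 codons.
Arg: 6 codons.
Gln: 2 codons.
4 × 4 × 4 × 2 × 4 × 4 × 6 × 2 = 24576.

24576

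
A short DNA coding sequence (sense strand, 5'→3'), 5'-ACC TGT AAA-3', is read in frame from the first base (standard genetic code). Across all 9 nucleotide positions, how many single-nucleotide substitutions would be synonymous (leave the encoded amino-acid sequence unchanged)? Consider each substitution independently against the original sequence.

5

Codon 1 (ACC, Thr): 3 synonymous substitutions.
Codon 2 (TGT, Cys): 1 synonymous substitution.
Codon 3 (AAA, Lys): 1 synonymous substitution.
Total: 3 + 1 + 1 = 5.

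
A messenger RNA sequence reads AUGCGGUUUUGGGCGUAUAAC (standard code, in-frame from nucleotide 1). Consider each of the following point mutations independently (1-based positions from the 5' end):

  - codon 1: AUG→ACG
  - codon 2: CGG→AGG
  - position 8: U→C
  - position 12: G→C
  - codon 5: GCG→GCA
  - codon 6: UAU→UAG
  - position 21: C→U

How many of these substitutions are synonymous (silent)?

3

Codon 1: AUG (Met) → ACG (Thr) — missense.
Codon 2: CGG (Arg) → AGG (Arg) — synonymous.
Codon 3: UUU (Phe) → UCU (Ser) — missense.
Codon 4: UGG (Trp) → UGC (Cys) — missense.
Codon 5: GCG (Ala) → GCA (Ala) — synonymous.
Codon 6: UAU (Tyr) → UAG (Stop) — nonsense.
Codon 7: AAC (Asn) → AAU (Asn) — synonymous.
Synonymous: 3 of 7.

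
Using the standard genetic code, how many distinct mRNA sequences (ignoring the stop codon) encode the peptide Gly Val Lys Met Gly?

Gly: 4 codons.
Val: 4 codons.
Lys: 2 codons.
Met: 1 codon.
Gly: 4 codons.
4 × 4 × 2 × 1 × 4 = 128.

128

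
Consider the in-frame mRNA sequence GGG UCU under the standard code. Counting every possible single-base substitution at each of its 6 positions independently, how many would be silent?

6

Codon 1 (GGG, Gly): 3 synonymous substitutions.
Codon 2 (UCU, Ser): 3 synonymous substitutions.
Total: 3 + 3 = 6.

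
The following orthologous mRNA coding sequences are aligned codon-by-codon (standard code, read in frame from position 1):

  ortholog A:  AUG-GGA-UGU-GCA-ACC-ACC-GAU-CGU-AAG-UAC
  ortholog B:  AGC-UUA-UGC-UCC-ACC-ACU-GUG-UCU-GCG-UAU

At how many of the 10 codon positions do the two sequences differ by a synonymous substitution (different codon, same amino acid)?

3

Codon 1: AUG Met / AGC Ser — nonsynonymous.
Codon 2: GGA Gly / UUA Leu — nonsynonymous.
Codon 3: UGU Cys / UGC Cys — synonymous.
Codon 4: GCA Ala / UCC Ser — nonsynonymous.
Codon 5: ACC Thr / ACC Thr — identical.
Codon 6: ACC Thr / ACU Thr — synonymous.
Codon 7: GAU Asp / GUG Val — nonsynonymous.
Codon 8: CGU Arg / UCU Ser — nonsynonymous.
Codon 9: AAG Lys / GCG Ala — nonsynonymous.
Codon 10: UAC Tyr / UAU Tyr — synonymous.
Synonymous differences: 3.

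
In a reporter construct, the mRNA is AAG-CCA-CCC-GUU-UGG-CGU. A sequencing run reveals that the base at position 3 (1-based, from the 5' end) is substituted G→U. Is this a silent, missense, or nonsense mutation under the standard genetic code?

Position 3 falls in codon 1: AAG → Lys.
After the substitution the codon is AAU → Asn.
Lys ≠ Asn, so this is a missense mutation.

missense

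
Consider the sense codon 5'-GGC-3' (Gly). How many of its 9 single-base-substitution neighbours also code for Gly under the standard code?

3

Position 1: none → 0 synonymous.
Position 2: none → 0 synonymous.
Position 3: GGT, GGA, GGG → 3 synonymous.
Total: 0 + 0 + 3 = 3.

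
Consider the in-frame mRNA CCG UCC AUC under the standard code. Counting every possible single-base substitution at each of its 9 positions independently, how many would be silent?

8

Codon 1 (CCG, Pro): 3 synonymous substitutions.
Codon 2 (UCC, Ser): 3 synonymous substitutions.
Codon 3 (AUC, Ile): 2 synonymous substitutions.
Total: 3 + 3 + 2 = 8.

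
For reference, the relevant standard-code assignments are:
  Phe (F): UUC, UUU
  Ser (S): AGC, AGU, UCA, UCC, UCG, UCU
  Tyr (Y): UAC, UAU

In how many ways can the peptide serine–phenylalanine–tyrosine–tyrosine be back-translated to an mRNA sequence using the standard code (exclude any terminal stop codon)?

Ser: 6 codons.
Phe: 2 codons.
Tyr: 2 codons.
Tyr: 2 codons.
6 × 2 × 2 × 2 = 48.

48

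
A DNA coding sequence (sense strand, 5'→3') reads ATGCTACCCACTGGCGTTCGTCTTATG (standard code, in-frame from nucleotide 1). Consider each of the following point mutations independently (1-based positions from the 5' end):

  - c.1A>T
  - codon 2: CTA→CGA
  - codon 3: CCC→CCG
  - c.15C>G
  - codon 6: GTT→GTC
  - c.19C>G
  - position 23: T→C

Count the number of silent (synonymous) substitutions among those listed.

Codon 1: ATG (Met) → TTG (Leu) — missense.
Codon 2: CTA (Leu) → CGA (Arg) — missense.
Codon 3: CCC (Pro) → CCG (Pro) — synonymous.
Codon 5: GGC (Gly) → GGG (Gly) — synonymous.
Codon 6: GTT (Val) → GTC (Val) — synonymous.
Codon 7: CGT (Arg) → GGT (Gly) — missense.
Codon 8: CTT (Leu) → CCT (Pro) — missense.
Synonymous: 3 of 7.

3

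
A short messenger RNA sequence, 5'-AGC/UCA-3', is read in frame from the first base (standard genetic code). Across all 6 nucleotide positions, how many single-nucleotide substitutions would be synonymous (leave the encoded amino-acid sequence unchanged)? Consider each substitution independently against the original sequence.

4

Codon 1 (AGC, Ser): 1 synonymous substitution.
Codon 2 (UCA, Ser): 3 synonymous substitutions.
Total: 1 + 3 = 4.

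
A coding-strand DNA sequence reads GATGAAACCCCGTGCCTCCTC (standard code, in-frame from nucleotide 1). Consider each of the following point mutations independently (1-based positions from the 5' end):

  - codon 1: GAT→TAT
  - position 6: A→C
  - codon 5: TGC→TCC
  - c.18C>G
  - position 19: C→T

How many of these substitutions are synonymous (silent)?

Codon 1: GAT (Asp) → TAT (Tyr) — missense.
Codon 2: GAA (Glu) → GAC (Asp) — missense.
Codon 5: TGC (Cys) → TCC (Ser) — missense.
Codon 6: CTC (Leu) → CTG (Leu) — synonymous.
Codon 7: CTC (Leu) → TTC (Phe) — missense.
Synonymous: 1 of 5.

1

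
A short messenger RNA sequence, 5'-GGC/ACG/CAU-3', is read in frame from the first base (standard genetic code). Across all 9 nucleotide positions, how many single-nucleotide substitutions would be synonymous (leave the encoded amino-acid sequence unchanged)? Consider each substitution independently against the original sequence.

Codon 1 (GGC, Gly): 3 synonymous substitutions.
Codon 2 (ACG, Thr): 3 synonymous substitutions.
Codon 3 (CAU, His): 1 synonymous substitution.
Total: 3 + 3 + 1 = 7.

7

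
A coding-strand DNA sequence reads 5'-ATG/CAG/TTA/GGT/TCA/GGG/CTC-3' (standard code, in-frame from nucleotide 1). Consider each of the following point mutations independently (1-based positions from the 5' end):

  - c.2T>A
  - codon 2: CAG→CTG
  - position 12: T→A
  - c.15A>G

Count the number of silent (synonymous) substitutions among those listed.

2

Codon 1: ATG (Met) → AAG (Lys) — missense.
Codon 2: CAG (Gln) → CTG (Leu) — missense.
Codon 4: GGT (Gly) → GGA (Gly) — synonymous.
Codon 5: TCA (Ser) → TCG (Ser) — synonymous.
Synonymous: 2 of 4.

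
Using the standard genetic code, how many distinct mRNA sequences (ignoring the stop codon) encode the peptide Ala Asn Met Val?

Ala: 4 codons.
Asn: 2 codons.
Met: 1 codon.
Val: 4 codons.
4 × 2 × 1 × 4 = 32.

32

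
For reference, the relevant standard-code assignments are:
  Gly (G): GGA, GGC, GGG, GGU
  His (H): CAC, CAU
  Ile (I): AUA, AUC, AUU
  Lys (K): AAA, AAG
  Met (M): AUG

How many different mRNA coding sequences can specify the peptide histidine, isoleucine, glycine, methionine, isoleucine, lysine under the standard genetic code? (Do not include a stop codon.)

His: 2 codons.
Ile: 3 codons.
Gly: 4 codons.
Met: 1 codon.
Ile: 3 codons.
Lys: 2 codons.
2 × 3 × 4 × 1 × 3 × 2 = 144.

144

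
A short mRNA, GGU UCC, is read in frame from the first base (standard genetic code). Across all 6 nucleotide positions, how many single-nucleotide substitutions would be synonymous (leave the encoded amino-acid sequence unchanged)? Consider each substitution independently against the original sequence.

Codon 1 (GGU, Gly): 3 synonymous substitutions.
Codon 2 (UCC, Ser): 3 synonymous substitutions.
Total: 3 + 3 = 6.

6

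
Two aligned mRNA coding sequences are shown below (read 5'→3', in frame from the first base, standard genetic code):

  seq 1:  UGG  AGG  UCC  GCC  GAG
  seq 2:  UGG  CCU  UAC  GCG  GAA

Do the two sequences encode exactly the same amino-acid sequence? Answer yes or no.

no

Codon 1: UGG Trp / UGG Trp — identical.
Codon 2: AGG Arg / CCU Pro — nonsynonymous.
Codon 3: UCC Ser / UAC Tyr — nonsynonymous.
Codon 4: GCC Ala / GCG Ala — synonymous.
Codon 5: GAG Glu / GAA Glu — synonymous.
Nonsynonymous differences: 2 → different protein.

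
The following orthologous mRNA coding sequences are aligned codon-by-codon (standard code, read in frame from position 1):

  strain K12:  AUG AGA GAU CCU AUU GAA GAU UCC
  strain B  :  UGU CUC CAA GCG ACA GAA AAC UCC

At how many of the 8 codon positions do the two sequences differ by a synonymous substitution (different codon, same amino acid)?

Codon 1: AUG Met / UGU Cys — nonsynonymous.
Codon 2: AGA Arg / CUC Leu — nonsynonymous.
Codon 3: GAU Asp / CAA Gln — nonsynonymous.
Codon 4: CCU Pro / GCG Ala — nonsynonymous.
Codon 5: AUU Ile / ACA Thr — nonsynonymous.
Codon 6: GAA Glu / GAA Glu — identical.
Codon 7: GAU Asp / AAC Asn — nonsynonymous.
Codon 8: UCC Ser / UCC Ser — identical.
Synonymous differences: 0.

0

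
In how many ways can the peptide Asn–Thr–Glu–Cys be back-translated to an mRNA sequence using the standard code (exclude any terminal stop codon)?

32

Asn: 2 codons.
Thr: 4 codons.
Glu: 2 codons.
Cys: 2 codons.
2 × 4 × 2 × 2 = 32.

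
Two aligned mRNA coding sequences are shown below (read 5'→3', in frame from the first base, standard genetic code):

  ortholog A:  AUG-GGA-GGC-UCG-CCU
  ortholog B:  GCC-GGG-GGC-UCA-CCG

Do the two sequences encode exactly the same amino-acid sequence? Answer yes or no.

no

Codon 1: AUG Met / GCC Ala — nonsynonymous.
Codon 2: GGA Gly / GGG Gly — synonymous.
Codon 3: GGC Gly / GGC Gly — identical.
Codon 4: UCG Ser / UCA Ser — synonymous.
Codon 5: CCU Pro / CCG Pro — synonymous.
Nonsynonymous differences: 1 → different protein.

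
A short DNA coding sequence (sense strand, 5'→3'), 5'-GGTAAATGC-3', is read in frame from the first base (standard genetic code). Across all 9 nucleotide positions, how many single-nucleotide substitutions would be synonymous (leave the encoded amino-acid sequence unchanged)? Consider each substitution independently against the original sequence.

5

Codon 1 (GGT, Gly): 3 synonymous substitutions.
Codon 2 (AAA, Lys): 1 synonymous substitution.
Codon 3 (TGC, Cys): 1 synonymous substitution.
Total: 3 + 1 + 1 = 5.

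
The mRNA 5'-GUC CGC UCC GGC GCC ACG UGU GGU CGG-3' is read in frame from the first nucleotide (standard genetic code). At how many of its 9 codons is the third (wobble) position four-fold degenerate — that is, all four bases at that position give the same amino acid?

8

Codon 1 GUC (Val): third position 4-fold.
Codon 2 CGC (Arg): third position 4-fold.
Codon 3 UCC (Ser): third position 4-fold.
Codon 4 GGC (Gly): third position 4-fold.
Codon 5 GCC (Ala): third position 4-fold.
Codon 6 ACG (Thr): third position 4-fold.
Codon 7 UGU (Cys): third position 2-fold.
Codon 8 GGU (Gly): third position 4-fold.
Codon 9 CGG (Arg): third position 4-fold.
Four-fold degenerate third positions: 8.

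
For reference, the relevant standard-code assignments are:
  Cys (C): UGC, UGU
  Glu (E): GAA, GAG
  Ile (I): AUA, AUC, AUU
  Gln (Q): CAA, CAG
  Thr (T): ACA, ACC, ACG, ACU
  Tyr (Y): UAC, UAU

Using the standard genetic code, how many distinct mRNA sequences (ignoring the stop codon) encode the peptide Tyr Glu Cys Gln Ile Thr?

192

Tyr: 2 codons.
Glu: 2 codons.
Cys: 2 codons.
Gln: 2 codons.
Ile: 3 codons.
Thr: 4 codons.
2 × 2 × 2 × 2 × 3 × 4 = 192.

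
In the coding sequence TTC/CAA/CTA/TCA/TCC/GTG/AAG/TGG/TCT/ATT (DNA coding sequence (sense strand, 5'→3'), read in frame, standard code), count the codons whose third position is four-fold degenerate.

5

Codon 1 TTC (Phe): third position 2-fold.
Codon 2 CAA (Gln): third position 2-fold.
Codon 3 CTA (Leu): third position 4-fold.
Codon 4 TCA (Ser): third position 4-fold.
Codon 5 TCC (Ser): third position 4-fold.
Codon 6 GTG (Val): third position 4-fold.
Codon 7 AAG (Lys): third position 2-fold.
Codon 8 TGG (Trp): third position 1-fold.
Codon 9 TCT (Ser): third position 4-fold.
Codon 10 ATT (Ile): third position 3-fold.
Four-fold degenerate third positions: 5.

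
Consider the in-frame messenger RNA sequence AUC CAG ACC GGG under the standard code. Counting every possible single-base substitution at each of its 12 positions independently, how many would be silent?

Codon 1 (AUC, Ile): 2 synonymous substitutions.
Codon 2 (CAG, Gln): 1 synonymous substitution.
Codon 3 (ACC, Thr): 3 synonymous substitutions.
Codon 4 (GGG, Gly): 3 synonymous substitutions.
Total: 2 + 1 + 3 + 3 = 9.

9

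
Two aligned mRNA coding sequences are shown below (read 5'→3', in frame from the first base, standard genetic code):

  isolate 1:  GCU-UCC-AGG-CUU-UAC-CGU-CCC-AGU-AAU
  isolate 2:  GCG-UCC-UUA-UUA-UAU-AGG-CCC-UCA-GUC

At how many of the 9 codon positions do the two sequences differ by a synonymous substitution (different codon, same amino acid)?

Codon 1: GCU Ala / GCG Ala — synonymous.
Codon 2: UCC Ser / UCC Ser — identical.
Codon 3: AGG Arg / UUA Leu — nonsynonymous.
Codon 4: CUU Leu / UUA Leu — synonymous.
Codon 5: UAC Tyr / UAU Tyr — synonymous.
Codon 6: CGU Arg / AGG Arg — synonymous.
Codon 7: CCC Pro / CCC Pro — identical.
Codon 8: AGU Ser / UCA Ser — synonymous.
Codon 9: AAU Asn / GUC Val — nonsynonymous.
Synonymous differences: 5.

5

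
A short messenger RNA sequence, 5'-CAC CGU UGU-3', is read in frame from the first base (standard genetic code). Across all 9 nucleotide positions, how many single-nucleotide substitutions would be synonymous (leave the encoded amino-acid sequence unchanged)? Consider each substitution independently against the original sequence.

Codon 1 (CAC, His): 1 synonymous substitution.
Codon 2 (CGU, Arg): 3 synonymous substitutions.
Codon 3 (UGU, Cys): 1 synonymous substitution.
Total: 1 + 3 + 1 = 5.

5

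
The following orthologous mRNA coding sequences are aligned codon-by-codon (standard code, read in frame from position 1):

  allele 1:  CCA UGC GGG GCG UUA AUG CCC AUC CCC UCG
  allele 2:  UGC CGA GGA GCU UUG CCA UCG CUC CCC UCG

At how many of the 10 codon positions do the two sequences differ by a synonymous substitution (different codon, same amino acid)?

3

Codon 1: CCA Pro / UGC Cys — nonsynonymous.
Codon 2: UGC Cys / CGA Arg — nonsynonymous.
Codon 3: GGG Gly / GGA Gly — synonymous.
Codon 4: GCG Ala / GCU Ala — synonymous.
Codon 5: UUA Leu / UUG Leu — synonymous.
Codon 6: AUG Met / CCA Pro — nonsynonymous.
Codon 7: CCC Pro / UCG Ser — nonsynonymous.
Codon 8: AUC Ile / CUC Leu — nonsynonymous.
Codon 9: CCC Pro / CCC Pro — identical.
Codon 10: UCG Ser / UCG Ser — identical.
Synonymous differences: 3.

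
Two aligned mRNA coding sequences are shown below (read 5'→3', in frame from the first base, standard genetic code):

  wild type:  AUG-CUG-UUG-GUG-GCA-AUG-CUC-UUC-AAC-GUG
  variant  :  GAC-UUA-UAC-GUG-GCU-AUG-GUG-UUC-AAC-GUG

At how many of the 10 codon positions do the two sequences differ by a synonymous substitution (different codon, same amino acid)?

2

Codon 1: AUG Met / GAC Asp — nonsynonymous.
Codon 2: CUG Leu / UUA Leu — synonymous.
Codon 3: UUG Leu / UAC Tyr — nonsynonymous.
Codon 4: GUG Val / GUG Val — identical.
Codon 5: GCA Ala / GCU Ala — synonymous.
Codon 6: AUG Met / AUG Met — identical.
Codon 7: CUC Leu / GUG Val — nonsynonymous.
Codon 8: UUC Phe / UUC Phe — identical.
Codon 9: AAC Asn / AAC Asn — identical.
Codon 10: GUG Val / GUG Val — identical.
Synonymous differences: 2.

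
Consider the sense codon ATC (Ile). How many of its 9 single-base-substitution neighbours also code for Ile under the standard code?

Position 1: none → 0 synonymous.
Position 2: none → 0 synonymous.
Position 3: ATT, ATA → 2 synonymous.
Total: 0 + 0 + 2 = 2.

2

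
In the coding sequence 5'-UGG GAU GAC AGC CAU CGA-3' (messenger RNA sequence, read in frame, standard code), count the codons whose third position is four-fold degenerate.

Codon 1 UGG (Trp): third position 1-fold.
Codon 2 GAU (Asp): third position 2-fold.
Codon 3 GAC (Asp): third position 2-fold.
Codon 4 AGC (Ser): third position 2-fold.
Codon 5 CAU (His): third position 2-fold.
Codon 6 CGA (Arg): third position 4-fold.
Four-fold degenerate third positions: 1.

1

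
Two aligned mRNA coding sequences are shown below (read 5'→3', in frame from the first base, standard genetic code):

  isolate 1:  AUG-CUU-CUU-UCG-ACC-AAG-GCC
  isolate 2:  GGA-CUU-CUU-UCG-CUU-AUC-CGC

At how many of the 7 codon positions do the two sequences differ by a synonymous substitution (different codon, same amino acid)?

0

Codon 1: AUG Met / GGA Gly — nonsynonymous.
Codon 2: CUU Leu / CUU Leu — identical.
Codon 3: CUU Leu / CUU Leu — identical.
Codon 4: UCG Ser / UCG Ser — identical.
Codon 5: ACC Thr / CUU Leu — nonsynonymous.
Codon 6: AAG Lys / AUC Ile — nonsynonymous.
Codon 7: GCC Ala / CGC Arg — nonsynonymous.
Synonymous differences: 0.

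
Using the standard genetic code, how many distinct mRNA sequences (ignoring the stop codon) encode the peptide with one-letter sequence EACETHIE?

1536

Glu: 2 codons.
Ala: 4 codons.
Cys: 2 codons.
Glu: 2 codons.
Thr: 4 codons.
His: 2 codons.
Ile: 3 codons.
Glu: 2 codons.
2 × 4 × 2 × 2 × 4 × 2 × 3 × 2 = 1536.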